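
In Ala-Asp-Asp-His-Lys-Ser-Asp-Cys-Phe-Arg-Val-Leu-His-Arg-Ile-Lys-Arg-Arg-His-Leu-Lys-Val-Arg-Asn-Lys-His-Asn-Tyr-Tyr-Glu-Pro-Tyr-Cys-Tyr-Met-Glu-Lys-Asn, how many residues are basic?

14

The basic amino acids are Lys (K), Arg (R), and His (H).
Matching residues: His4, Lys5, Arg10, His13, Arg14, Lys16, Arg17, Arg18, His19, Lys21, Arg23, Lys25, His26, Lys37.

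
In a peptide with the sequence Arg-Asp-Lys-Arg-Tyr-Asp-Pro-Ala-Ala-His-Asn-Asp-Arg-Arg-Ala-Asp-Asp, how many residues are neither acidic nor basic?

Acidic: D, E. Basic: K, R, H. All other residues are neither.
Matching residues: Tyr5, Pro7, Ala8, Ala9, Asn11, Ala15.

6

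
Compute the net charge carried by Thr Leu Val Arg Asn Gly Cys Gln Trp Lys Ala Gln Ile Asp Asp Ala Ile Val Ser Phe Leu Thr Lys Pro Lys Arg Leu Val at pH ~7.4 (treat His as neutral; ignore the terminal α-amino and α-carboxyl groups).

+3

At pH ~7.4 the Lys and Arg side chains are protonated (+1), the Asp and Glu side chains are deprotonated (−1), and with His taken as neutral all other side chains carry no charge.
Positive (K, R): Arg4, Lys10, Lys23, Lys25, Arg26 → +5.
Negative (D, E): Asp14, Asp15 → −2.
Net charge = (+5) + (−2) = +3.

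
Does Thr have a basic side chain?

No

Lysine (K), arginine (R), and histidine (H) have basic, nitrogen-containing side chains.
Threonine is not in this group.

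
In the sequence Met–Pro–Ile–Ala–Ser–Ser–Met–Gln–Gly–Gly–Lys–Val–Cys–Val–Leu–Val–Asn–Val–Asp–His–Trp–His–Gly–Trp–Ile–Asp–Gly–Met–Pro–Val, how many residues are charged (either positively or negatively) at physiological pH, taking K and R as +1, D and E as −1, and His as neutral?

Charged side chains at pH ~7.4: K, R (positive); D, E (negative).
Matching residues: Lys11, Asp19, Asp26.

3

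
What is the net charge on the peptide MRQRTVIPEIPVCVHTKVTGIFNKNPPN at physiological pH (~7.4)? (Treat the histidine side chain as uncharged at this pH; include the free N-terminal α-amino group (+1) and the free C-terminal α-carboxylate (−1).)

+3

Near pH 7.4, K and R contribute +1 each, D and E contribute −1 each, and every other side chain (His included, as stated) is uncharged.
Positive (K, R): R2, R4, K17, K24 → +4.
Negative (D, E): E9 → −1.
The N-terminus (+1) and C-terminus (−1) cancel.
Net charge = (+4) + (−1) = +3.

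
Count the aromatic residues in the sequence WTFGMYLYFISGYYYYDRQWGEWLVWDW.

13

Phenylalanine (F), tryptophan (W), and tyrosine (Y) have aromatic ring side chains.
Matching residues: W1, F3, Y6, Y8, F9, Y13, Y14, Y15, Y16, W20, W23, W26, W28.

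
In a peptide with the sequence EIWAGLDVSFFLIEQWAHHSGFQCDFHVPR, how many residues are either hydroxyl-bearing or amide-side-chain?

Hydroxyl-bearing: S, T, Y. Amide-side-chain: N, Q.
Hydroxyl-bearing residues here: S9, S20 (2).
Amide-side-chain residues here: Q15, Q23 (2).
The two groups share no amino acid, so total = 2 + 2 = 4.

4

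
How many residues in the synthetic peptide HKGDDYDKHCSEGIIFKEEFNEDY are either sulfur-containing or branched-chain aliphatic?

Sulfur-containing: C, M. Branched-chain aliphatic: I, L, V.
Sulfur-containing residues here: C10 (1).
Branched-chain aliphatic residues here: I14, I15 (2).
The two groups share no amino acid, so total = 1 + 2 = 3.

3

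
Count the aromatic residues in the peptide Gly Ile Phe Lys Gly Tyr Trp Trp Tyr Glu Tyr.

F, W, and Y each carry an aromatic ring on the side chain.
Matching residues: Phe3, Tyr6, Trp7, Trp8, Tyr9, Tyr11.

6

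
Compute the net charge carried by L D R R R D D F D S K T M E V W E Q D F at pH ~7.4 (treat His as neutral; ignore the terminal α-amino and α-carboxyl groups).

-3

At pH ~7.4 the Lys and Arg side chains are protonated (+1), the Asp and Glu side chains are deprotonated (−1), and with His taken as neutral all other side chains carry no charge.
Positive (K, R): R3, R4, R5, K11 → +4.
Negative (D, E): D2, D6, D7, D9, E14, E17, D19 → −7.
Net charge = (+4) + (−7) = −3.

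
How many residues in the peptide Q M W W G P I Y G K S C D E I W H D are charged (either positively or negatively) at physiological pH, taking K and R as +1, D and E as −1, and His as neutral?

Charged side chains at pH ~7.4: K, R (positive); D, E (negative).
Matching residues: K10, D13, E14, D18.

4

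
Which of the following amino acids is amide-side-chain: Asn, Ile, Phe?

Asn

Asparagine (N) and glutamine (Q) have uncharged amide side chains.
Of the listed options, only Asn belongs to this group.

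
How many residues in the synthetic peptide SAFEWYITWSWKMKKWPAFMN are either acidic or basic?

Acidic: D, E. Basic: H, K, R.
Acidic residues here: E4 (1).
Basic residues here: K12, K14, K15 (3).
The two groups share no amino acid, so total = 1 + 3 = 4.

4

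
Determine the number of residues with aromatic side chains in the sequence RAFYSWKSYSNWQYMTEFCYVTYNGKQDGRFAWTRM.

F, W, and Y each carry an aromatic ring on the side chain.
Matching residues: F3, Y4, W6, Y9, W12, Y14, F18, Y20, Y23, F31, W33.

11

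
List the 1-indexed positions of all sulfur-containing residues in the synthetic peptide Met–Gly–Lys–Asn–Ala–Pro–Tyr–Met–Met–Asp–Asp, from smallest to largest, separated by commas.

1, 8, 9

The sulfur-bearing residues are cysteine (–SH) and methionine (–S–CH₃).
Matching residues: Met1, Met8, Met9.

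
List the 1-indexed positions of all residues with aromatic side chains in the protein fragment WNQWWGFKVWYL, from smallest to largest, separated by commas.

1, 4, 5, 7, 10, 11

The aromatic amino acids are Phe (F, benzyl), Trp (W, indole), and Tyr (Y, phenol).
Matching residues: W1, W4, W5, F7, W10, Y11.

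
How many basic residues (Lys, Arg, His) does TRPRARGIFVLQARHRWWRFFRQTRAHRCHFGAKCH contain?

Matching residues: R2, R4, R6, R14, H15, R16, R19, R22, R25, H27, R28, H30, K34, H36.

14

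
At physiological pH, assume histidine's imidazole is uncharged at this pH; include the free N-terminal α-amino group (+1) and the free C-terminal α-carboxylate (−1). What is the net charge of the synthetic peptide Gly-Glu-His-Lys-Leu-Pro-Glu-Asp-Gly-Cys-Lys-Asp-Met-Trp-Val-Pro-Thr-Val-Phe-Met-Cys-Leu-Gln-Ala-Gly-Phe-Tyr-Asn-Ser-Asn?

-2

At pH ~7.4 the Lys and Arg side chains are protonated (+1), the Asp and Glu side chains are deprotonated (−1), and with His taken as neutral all other side chains carry no charge.
Positive (K, R): Lys4, Lys11 → +2.
Negative (D, E): Glu2, Glu7, Asp8, Asp12 → −4.
The N-terminus (+1) and C-terminus (−1) cancel.
Net charge = (+2) + (−4) = −2.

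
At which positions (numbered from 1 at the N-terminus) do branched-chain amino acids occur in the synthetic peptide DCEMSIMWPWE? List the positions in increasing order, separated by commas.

6

Valine (V), leucine (L), and isoleucine (I) are the branched-chain amino acids.
Matching residues: I6.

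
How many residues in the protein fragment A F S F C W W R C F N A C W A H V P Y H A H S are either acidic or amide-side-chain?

Acidic: D, E. Amide-side-chain: N, Q.
Acidic residues here: none (0).
Amide-side-chain residues here: N11 (1).
The two groups share no amino acid, so total = 0 + 1 = 1.

1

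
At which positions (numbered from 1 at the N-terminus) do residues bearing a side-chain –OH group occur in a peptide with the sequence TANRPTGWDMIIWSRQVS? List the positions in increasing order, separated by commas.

S, T, and Y are the three residues with a side-chain hydroxyl.
Matching residues: T1, T6, S14, S18.

1, 6, 14, 18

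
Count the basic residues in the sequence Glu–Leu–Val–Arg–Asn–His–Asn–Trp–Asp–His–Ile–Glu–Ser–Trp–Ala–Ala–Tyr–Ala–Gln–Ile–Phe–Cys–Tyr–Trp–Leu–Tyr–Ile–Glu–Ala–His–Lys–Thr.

The basic amino acids are Lys (K), Arg (R), and His (H).
Matching residues: Arg4, His6, His10, His30, Lys31.

5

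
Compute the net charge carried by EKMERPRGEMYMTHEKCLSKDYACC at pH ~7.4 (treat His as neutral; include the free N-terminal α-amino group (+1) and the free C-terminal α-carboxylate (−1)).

Near pH 7.4, K and R contribute +1 each, D and E contribute −1 each, and every other side chain (His included, as stated) is uncharged.
Positive (K, R): K2, R5, R7, K16, K20 → +5.
Negative (D, E): E1, E4, E9, E15, D21 → −5.
The N-terminus (+1) and C-terminus (−1) cancel.
Net charge = (+5) + (−5) = 0.

0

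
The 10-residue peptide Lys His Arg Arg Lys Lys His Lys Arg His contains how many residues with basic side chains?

The basic amino acids are Lys (K), Arg (R), and His (H).
Matching residues: Lys1, His2, Arg3, Arg4, Lys5, Lys6, His7, Lys8, Arg9, His10.

10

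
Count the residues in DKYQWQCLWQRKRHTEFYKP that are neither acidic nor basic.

12

Acidic: D, E. Basic: K, R, H. All other residues are neither.
Matching residues: Y3, Q4, W5, Q6, C7, L8, W9, Q10, T15, F17, Y18, P20.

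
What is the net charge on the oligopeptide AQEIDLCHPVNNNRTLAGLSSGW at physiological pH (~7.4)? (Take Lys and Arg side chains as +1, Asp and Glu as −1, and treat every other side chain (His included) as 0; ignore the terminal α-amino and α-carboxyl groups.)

Positive (K, R): R14 → +1.
Negative (D, E): E3, D5 → −2.
Net charge = (+1) + (−2) = −1.

-1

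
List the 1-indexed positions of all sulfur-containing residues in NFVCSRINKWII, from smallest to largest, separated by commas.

Cysteine (C, thiol) and methionine (M, thioether) are the two sulfur-containing amino acids.
Matching residues: C4.

4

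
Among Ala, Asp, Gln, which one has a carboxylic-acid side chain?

Aspartate (D) and glutamate (E) have carboxylic-acid side chains and are the acidic amino acids.
Of the listed options, only Asp belongs to this group.

Asp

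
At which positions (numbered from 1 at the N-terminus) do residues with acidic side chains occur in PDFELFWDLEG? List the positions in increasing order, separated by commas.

2, 4, 8, 10

Aspartate (D) and glutamate (E) have carboxylic-acid side chains and are the acidic amino acids.
Matching residues: D2, E4, D8, E10.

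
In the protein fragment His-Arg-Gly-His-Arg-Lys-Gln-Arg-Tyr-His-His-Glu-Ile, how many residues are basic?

K, R, and H are the three residues with basic side chains (ε-amine, guanidinium, and imidazole respectively).
Matching residues: His1, Arg2, His4, Arg5, Lys6, Arg8, His10, His11.

8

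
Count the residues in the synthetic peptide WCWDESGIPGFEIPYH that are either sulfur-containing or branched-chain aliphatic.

Sulfur-containing: C, M. Branched-chain aliphatic: I, L, V.
Sulfur-containing residues here: C2 (1).
Branched-chain aliphatic residues here: I8, I13 (2).
The two groups share no amino acid, so total = 1 + 2 = 3.

3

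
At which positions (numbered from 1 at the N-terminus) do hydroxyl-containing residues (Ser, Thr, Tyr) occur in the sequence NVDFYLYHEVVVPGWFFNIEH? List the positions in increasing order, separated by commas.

Matching residues: Y5, Y7.

5, 7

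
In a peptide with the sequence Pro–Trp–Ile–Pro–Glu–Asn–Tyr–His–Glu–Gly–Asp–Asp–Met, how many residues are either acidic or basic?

5

Acidic: D, E. Basic: H, K, R.
Acidic residues here: Glu5, Glu9, Asp11, Asp12 (4).
Basic residues here: His8 (1).
The two groups share no amino acid, so total = 4 + 1 = 5.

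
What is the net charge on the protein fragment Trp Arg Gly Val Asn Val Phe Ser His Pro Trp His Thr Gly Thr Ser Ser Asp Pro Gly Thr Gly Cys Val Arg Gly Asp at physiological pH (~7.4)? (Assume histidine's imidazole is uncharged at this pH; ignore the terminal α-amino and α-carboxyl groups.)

0

The side chains ionized at physiological pH are Lys/Arg (+1) and Asp/Glu (−1); with His treated as neutral, nothing else contributes.
Positive (K, R): Arg2, Arg25 → +2.
Negative (D, E): Asp18, Asp27 → −2.
Net charge = (+2) + (−2) = 0.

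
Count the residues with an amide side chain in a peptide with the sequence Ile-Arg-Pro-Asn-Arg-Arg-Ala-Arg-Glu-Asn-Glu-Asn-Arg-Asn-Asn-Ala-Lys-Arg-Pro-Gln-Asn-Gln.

8

The amide-side-chain residues are Asn (N) and Gln (Q).
Matching residues: Asn4, Asn10, Asn12, Asn14, Asn15, Gln20, Asn21, Gln22.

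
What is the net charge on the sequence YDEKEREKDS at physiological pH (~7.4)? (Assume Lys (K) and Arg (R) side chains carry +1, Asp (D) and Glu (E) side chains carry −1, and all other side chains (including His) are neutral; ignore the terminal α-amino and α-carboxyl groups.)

Positive (K, R): K4, R6, K8 → +3.
Negative (D, E): D2, E3, E5, E7, D9 → −5.
Net charge = (+3) + (−5) = −2.

-2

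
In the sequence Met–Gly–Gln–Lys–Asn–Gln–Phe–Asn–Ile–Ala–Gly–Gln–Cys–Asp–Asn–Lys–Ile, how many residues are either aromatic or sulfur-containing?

3

Aromatic: F, W, Y. Sulfur-containing: C, M.
Aromatic residues here: Phe7 (1).
Sulfur-containing residues here: Met1, Cys13 (2).
The two groups share no amino acid, so total = 1 + 2 = 3.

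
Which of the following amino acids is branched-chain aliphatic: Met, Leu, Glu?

V, L, and I make up the branched-chain aliphatic group.
Of the listed options, only Leu belongs to this group.

Leu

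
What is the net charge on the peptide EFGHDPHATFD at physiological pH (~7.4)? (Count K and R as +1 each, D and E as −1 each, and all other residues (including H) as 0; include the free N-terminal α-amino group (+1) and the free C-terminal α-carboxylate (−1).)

-3

Positive (K, R): none → +0.
Negative (D, E): E1, D5, D11 → −3.
The N-terminus (+1) and C-terminus (−1) cancel.
Net charge = (+0) + (−3) = −3.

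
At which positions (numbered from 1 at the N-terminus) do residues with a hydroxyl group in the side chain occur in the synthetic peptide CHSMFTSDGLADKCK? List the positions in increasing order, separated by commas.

3, 6, 7

S, T, and Y are the three residues with a side-chain hydroxyl.
Matching residues: S3, T6, S7.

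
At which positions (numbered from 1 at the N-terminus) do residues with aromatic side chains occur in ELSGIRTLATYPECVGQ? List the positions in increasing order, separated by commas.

The aromatic amino acids are Phe (F, benzyl), Trp (W, indole), and Tyr (Y, phenol).
Matching residues: Y11.

11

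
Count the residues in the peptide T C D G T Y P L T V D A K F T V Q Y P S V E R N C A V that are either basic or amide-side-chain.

4

Basic: H, K, R. Amide-side-chain: N, Q.
Basic residues here: K13, R23 (2).
Amide-side-chain residues here: Q17, N24 (2).
The two groups share no amino acid, so total = 2 + 2 = 4.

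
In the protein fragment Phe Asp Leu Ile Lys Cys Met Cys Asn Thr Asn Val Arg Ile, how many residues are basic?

The basic amino acids are Lys (K), Arg (R), and His (H).
Matching residues: Lys5, Arg13.

2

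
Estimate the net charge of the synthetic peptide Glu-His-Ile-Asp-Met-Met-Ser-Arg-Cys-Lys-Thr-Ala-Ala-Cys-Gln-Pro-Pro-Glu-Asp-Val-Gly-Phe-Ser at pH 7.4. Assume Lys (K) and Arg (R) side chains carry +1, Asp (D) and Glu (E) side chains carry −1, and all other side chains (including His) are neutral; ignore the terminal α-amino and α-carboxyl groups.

-2

Positive (K, R): Arg8, Lys10 → +2.
Negative (D, E): Glu1, Asp4, Glu18, Asp19 → −4.
Net charge = (+2) + (−4) = −2.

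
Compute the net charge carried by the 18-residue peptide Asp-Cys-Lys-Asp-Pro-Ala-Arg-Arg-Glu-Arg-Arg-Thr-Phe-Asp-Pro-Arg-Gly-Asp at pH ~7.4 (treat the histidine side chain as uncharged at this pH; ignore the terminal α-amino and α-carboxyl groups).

+1

At pH ~7.4 the Lys and Arg side chains are protonated (+1), the Asp and Glu side chains are deprotonated (−1), and with His taken as neutral all other side chains carry no charge.
Positive (K, R): Lys3, Arg7, Arg8, Arg10, Arg11, Arg16 → +6.
Negative (D, E): Asp1, Asp4, Glu9, Asp14, Asp18 → −5.
Net charge = (+6) + (−5) = +1.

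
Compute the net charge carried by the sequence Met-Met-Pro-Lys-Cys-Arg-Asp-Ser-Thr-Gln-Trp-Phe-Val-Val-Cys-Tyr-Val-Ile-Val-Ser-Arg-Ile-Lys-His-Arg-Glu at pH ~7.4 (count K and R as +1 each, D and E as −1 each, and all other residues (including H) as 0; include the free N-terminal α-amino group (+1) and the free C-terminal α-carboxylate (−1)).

Positive (K, R): Lys4, Arg6, Arg21, Lys23, Arg25 → +5.
Negative (D, E): Asp7, Glu26 → −2.
The N-terminus (+1) and C-terminus (−1) cancel.
Net charge = (+5) + (−2) = +3.

+3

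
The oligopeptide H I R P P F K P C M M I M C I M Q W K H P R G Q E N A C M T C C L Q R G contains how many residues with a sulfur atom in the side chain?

10

Cysteine (C, thiol) and methionine (M, thioether) are the two sulfur-containing amino acids.
Matching residues: C9, M10, M11, M13, C14, M16, C28, M29, C31, C32.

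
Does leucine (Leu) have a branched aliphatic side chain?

Yes

Valine (V), leucine (L), and isoleucine (I) are the branched-chain amino acids.
Leucine is in this group.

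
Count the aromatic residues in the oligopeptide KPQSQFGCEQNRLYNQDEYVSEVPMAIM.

F, W, and Y each carry an aromatic ring on the side chain.
Matching residues: F6, Y14, Y19.

3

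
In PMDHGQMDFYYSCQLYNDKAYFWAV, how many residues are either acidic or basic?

5

Acidic: D, E. Basic: H, K, R.
Acidic residues here: D3, D8, D18 (3).
Basic residues here: H4, K19 (2).
The two groups share no amino acid, so total = 3 + 2 = 5.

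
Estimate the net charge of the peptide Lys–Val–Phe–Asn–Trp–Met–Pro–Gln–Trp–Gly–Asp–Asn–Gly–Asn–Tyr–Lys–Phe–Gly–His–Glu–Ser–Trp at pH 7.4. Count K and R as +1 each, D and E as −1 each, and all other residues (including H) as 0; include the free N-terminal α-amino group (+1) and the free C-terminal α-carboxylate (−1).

0

Positive (K, R): Lys1, Lys16 → +2.
Negative (D, E): Asp11, Glu20 → −2.
The N-terminus (+1) and C-terminus (−1) cancel.
Net charge = (+2) + (−2) = 0.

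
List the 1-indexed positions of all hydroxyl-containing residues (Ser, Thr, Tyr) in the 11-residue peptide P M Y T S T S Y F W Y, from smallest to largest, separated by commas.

3, 4, 5, 6, 7, 8, 11

Matching residues: Y3, T4, S5, T6, S7, Y8, Y11.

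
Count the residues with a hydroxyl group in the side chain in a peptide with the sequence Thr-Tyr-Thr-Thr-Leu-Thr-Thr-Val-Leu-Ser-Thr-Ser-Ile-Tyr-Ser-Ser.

The –OH-bearing residues are Ser, Thr (aliphatic alcohols), and Tyr (phenol).
Matching residues: Thr1, Tyr2, Thr3, Thr4, Thr6, Thr7, Ser10, Thr11, Ser12, Tyr14, Ser15, Ser16.

12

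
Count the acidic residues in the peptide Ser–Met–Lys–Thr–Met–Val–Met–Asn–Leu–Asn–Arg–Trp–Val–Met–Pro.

The acidic residues are Asp (D) and Glu (E), whose side chains end in a carboxylate group.
None of the 15 residues belong to this group.

0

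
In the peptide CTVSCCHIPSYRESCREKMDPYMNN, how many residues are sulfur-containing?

6

The sulfur-bearing residues are cysteine (–SH) and methionine (–S–CH₃).
Matching residues: C1, C5, C6, C15, M19, M23.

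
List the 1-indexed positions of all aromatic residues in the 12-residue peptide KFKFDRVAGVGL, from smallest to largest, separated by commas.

F, W, and Y each carry an aromatic ring on the side chain.
Matching residues: F2, F4.

2, 4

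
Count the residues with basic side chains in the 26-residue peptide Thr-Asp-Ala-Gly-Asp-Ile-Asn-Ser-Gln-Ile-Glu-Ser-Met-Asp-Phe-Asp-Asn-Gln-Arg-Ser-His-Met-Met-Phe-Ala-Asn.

K, R, and H are the three residues with basic side chains (ε-amine, guanidinium, and imidazole respectively).
Matching residues: Arg19, His21.

2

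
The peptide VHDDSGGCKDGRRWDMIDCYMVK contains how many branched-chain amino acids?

3

The BCAAs are Val, Leu, and Ile — aliphatic side chains with a branch point.
Matching residues: V1, I17, V22.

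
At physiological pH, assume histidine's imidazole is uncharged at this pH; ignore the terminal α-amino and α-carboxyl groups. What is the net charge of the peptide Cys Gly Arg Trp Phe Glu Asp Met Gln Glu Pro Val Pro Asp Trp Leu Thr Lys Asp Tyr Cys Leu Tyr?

-3

The side chains ionized at physiological pH are Lys/Arg (+1) and Asp/Glu (−1); with His treated as neutral, nothing else contributes.
Positive (K, R): Arg3, Lys18 → +2.
Negative (D, E): Glu6, Asp7, Glu10, Asp14, Asp19 → −5.
Net charge = (+2) + (−5) = −3.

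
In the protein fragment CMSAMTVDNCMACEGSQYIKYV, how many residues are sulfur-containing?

6

Cysteine (C, thiol) and methionine (M, thioether) are the two sulfur-containing amino acids.
Matching residues: C1, M2, M5, C10, M11, C13.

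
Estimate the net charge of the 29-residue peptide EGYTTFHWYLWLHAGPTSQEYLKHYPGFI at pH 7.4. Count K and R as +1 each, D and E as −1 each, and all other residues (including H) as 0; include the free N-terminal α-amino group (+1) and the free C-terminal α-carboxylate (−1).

Positive (K, R): K23 → +1.
Negative (D, E): E1, E20 → −2.
The N-terminus (+1) and C-terminus (−1) cancel.
Net charge = (+1) + (−2) = −1.

-1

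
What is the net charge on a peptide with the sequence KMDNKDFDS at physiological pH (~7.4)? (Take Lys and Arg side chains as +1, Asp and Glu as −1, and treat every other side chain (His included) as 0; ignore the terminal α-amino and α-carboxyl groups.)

-1

Positive (K, R): K1, K5 → +2.
Negative (D, E): D3, D6, D8 → −3.
Net charge = (+2) + (−3) = −1.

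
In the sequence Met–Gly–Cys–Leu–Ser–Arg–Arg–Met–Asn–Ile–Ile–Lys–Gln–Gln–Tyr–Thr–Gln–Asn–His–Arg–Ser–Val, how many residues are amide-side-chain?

Asparagine (N) and glutamine (Q) have uncharged amide side chains.
Matching residues: Asn9, Gln13, Gln14, Gln17, Asn18.

5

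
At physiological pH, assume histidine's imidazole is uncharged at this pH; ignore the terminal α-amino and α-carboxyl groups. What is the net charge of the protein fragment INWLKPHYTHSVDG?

0

Near pH 7.4, K and R contribute +1 each, D and E contribute −1 each, and every other side chain (His included, as stated) is uncharged.
Positive (K, R): K5 → +1.
Negative (D, E): D13 → −1.
Net charge = (+1) + (−1) = 0.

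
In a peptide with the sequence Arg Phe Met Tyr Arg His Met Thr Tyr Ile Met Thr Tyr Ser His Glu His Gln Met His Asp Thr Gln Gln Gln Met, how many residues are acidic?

2

The acidic residues are Asp (D) and Glu (E), whose side chains end in a carboxylate group.
Matching residues: Glu16, Asp21.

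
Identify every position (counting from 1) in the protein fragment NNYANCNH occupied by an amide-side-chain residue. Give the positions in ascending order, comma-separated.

Only N (asparagine) and Q (glutamine) carry a side-chain carboxamide.
Matching residues: N1, N2, N5, N7.

1, 2, 5, 7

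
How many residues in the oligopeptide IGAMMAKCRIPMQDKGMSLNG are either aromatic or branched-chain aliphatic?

3

Aromatic: F, W, Y. Branched-chain aliphatic: I, L, V.
Aromatic residues here: none (0).
Branched-chain aliphatic residues here: I1, I10, L19 (3).
The two groups share no amino acid, so total = 0 + 3 = 3.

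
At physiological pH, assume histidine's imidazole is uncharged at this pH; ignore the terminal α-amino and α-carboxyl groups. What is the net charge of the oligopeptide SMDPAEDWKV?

-2

The side chains ionized at physiological pH are Lys/Arg (+1) and Asp/Glu (−1); with His treated as neutral, nothing else contributes.
Positive (K, R): K9 → +1.
Negative (D, E): D3, E6, D7 → −3.
Net charge = (+1) + (−3) = −2.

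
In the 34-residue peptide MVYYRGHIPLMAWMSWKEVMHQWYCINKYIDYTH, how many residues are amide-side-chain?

2

Only N (asparagine) and Q (glutamine) carry a side-chain carboxamide.
Matching residues: Q22, N27.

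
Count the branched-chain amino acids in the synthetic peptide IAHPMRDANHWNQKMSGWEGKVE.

The BCAAs are Val, Leu, and Ile — aliphatic side chains with a branch point.
Matching residues: I1, V22.

2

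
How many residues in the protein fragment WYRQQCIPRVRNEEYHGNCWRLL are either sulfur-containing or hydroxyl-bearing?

4

Sulfur-containing: C, M. Hydroxyl-bearing: S, T, Y.
Sulfur-containing residues here: C6, C19 (2).
Hydroxyl-bearing residues here: Y2, Y15 (2).
The two groups share no amino acid, so total = 2 + 2 = 4.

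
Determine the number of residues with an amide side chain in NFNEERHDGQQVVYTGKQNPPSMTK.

6

Only N (asparagine) and Q (glutamine) carry a side-chain carboxamide.
Matching residues: N1, N3, Q10, Q11, Q18, N19.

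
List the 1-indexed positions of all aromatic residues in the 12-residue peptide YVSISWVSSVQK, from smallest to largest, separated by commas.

Phenylalanine (F), tryptophan (W), and tyrosine (Y) have aromatic ring side chains.
Matching residues: Y1, W6.

1, 6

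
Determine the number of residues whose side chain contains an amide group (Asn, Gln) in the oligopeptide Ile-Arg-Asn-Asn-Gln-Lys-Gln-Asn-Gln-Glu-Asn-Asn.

Matching residues: Asn3, Asn4, Gln5, Gln7, Asn8, Gln9, Asn11, Asn12.

8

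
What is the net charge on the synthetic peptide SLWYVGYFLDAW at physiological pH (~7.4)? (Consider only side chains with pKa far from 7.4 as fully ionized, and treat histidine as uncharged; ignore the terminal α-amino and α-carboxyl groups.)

Near pH 7.4, K and R contribute +1 each, D and E contribute −1 each, and every other side chain (His included, as stated) is uncharged.
Positive (K, R): none → +0.
Negative (D, E): D10 → −1.
Net charge = (+0) + (−1) = −1.

-1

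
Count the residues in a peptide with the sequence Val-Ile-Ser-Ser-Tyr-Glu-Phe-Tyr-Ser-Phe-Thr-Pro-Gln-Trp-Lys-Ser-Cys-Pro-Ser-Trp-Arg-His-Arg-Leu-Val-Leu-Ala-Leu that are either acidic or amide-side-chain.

Acidic: D, E. Amide-side-chain: N, Q.
Acidic residues here: Glu6 (1).
Amide-side-chain residues here: Gln13 (1).
The two groups share no amino acid, so total = 1 + 1 = 2.

2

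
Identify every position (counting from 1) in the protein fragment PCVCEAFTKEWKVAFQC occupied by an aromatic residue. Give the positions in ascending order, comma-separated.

7, 11, 15

F, W, and Y each carry an aromatic ring on the side chain.
Matching residues: F7, W11, F15.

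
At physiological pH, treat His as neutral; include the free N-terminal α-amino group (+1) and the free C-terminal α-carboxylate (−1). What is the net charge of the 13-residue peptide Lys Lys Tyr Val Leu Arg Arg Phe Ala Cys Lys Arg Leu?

+6

Near pH 7.4, K and R contribute +1 each, D and E contribute −1 each, and every other side chain (His included, as stated) is uncharged.
Positive (K, R): Lys1, Lys2, Arg6, Arg7, Lys11, Arg12 → +6.
Negative (D, E): none → −0.
The N-terminus (+1) and C-terminus (−1) cancel.
Net charge = (+6) + (−0) = +6.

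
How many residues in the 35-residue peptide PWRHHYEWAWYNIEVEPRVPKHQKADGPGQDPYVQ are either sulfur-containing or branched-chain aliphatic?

Sulfur-containing: C, M. Branched-chain aliphatic: I, L, V.
Sulfur-containing residues here: none (0).
Branched-chain aliphatic residues here: I13, V15, V19, V34 (4).
The two groups share no amino acid, so total = 0 + 4 = 4.

4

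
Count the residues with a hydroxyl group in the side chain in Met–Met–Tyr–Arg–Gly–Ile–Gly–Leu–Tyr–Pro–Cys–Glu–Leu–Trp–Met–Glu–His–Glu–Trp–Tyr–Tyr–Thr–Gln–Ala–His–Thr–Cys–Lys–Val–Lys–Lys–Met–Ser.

7

S, T, and Y are the three residues with a side-chain hydroxyl.
Matching residues: Tyr3, Tyr9, Tyr20, Tyr21, Thr22, Thr26, Ser33.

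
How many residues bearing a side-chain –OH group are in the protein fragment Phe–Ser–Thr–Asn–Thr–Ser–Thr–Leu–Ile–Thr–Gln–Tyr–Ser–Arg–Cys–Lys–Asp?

Serine (S), threonine (T), and tyrosine (Y) each carry a hydroxyl group on the side chain.
Matching residues: Ser2, Thr3, Thr5, Ser6, Thr7, Thr10, Tyr12, Ser13.

8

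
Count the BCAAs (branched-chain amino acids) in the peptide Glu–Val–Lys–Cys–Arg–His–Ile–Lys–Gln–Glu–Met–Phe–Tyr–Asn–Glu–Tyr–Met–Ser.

2

The BCAAs are Val, Leu, and Ile — aliphatic side chains with a branch point.
Matching residues: Val2, Ile7.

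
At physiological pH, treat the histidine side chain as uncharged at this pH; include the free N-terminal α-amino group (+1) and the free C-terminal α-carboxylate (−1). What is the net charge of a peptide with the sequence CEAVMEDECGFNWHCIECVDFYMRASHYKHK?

-3

The side chains ionized at physiological pH are Lys/Arg (+1) and Asp/Glu (−1); with His treated as neutral, nothing else contributes.
Positive (K, R): R24, K29, K31 → +3.
Negative (D, E): E2, E6, D7, E8, E17, D20 → −6.
The N-terminus (+1) and C-terminus (−1) cancel.
Net charge = (+3) + (−6) = −3.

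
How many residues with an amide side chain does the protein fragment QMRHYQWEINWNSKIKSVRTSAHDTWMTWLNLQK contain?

6

Only N (asparagine) and Q (glutamine) carry a side-chain carboxamide.
Matching residues: Q1, Q6, N10, N12, N31, Q33.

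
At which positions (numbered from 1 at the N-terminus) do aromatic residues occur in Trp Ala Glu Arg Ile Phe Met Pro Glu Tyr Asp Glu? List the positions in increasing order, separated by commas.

F, W, and Y each carry an aromatic ring on the side chain.
Matching residues: Trp1, Phe6, Tyr10.

1, 6, 10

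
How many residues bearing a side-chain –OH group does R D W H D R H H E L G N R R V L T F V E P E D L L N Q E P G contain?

S, T, and Y are the three residues with a side-chain hydroxyl.
Matching residues: T17.

1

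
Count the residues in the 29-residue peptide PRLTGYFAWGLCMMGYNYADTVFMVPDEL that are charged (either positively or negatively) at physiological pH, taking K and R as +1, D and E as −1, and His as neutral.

4

Charged side chains at pH ~7.4: K, R (positive); D, E (negative).
Matching residues: R2, D20, D27, E28.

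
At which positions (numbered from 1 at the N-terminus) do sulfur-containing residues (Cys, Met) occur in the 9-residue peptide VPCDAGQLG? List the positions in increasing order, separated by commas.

Matching residues: C3.

3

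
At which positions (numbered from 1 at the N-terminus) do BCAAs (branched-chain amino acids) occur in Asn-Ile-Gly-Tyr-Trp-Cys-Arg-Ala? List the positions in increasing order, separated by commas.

2

V, L, and I make up the branched-chain aliphatic group.
Matching residues: Ile2.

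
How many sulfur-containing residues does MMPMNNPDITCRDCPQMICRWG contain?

7

Cysteine (C, thiol) and methionine (M, thioether) are the two sulfur-containing amino acids.
Matching residues: M1, M2, M4, C11, C14, M17, C19.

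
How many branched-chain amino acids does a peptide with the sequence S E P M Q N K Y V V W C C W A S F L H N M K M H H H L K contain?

V, L, and I make up the branched-chain aliphatic group.
Matching residues: V9, V10, L18, L27.

4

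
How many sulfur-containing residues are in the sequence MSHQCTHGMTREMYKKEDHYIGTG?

4

Only Cys (C) and Met (M) have a sulfur atom in the side chain.
Matching residues: M1, C5, M9, M13.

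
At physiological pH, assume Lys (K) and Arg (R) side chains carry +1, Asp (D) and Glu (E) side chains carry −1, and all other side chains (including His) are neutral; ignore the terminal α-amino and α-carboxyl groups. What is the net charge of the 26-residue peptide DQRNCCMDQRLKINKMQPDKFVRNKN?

Positive (K, R): R3, R10, K12, K15, K20, R23, K25 → +7.
Negative (D, E): D1, D8, D19 → −3.
Net charge = (+7) + (−3) = +4.

+4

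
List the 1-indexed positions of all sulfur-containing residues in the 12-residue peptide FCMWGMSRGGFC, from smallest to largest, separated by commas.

2, 3, 6, 12

Cysteine (C, thiol) and methionine (M, thioether) are the two sulfur-containing amino acids.
Matching residues: C2, M3, M6, C12.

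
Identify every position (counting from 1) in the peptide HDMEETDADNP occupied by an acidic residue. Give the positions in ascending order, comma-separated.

Aspartate (D) and glutamate (E) have carboxylic-acid side chains and are the acidic amino acids.
Matching residues: D2, E4, E5, D7, D9.

2, 4, 5, 7, 9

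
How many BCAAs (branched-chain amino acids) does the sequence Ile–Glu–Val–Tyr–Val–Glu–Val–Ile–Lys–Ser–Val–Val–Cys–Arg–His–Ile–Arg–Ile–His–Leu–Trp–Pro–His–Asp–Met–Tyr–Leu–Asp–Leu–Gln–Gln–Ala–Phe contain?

12

Valine (V), leucine (L), and isoleucine (I) are the branched-chain amino acids.
Matching residues: Ile1, Val3, Val5, Val7, Ile8, Val11, Val12, Ile16, Ile18, Leu20, Leu27, Leu29.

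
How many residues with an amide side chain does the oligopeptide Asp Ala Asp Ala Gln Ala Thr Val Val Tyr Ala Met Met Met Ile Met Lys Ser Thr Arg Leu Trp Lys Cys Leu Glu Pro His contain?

The amide-side-chain residues are Asn (N) and Gln (Q).
Matching residues: Gln5.

1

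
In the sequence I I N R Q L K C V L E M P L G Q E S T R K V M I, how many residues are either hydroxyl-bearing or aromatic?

2

Hydroxyl-bearing: S, T, Y. Aromatic: F, W, Y.
Hydroxyl-bearing residues here: S18, T19 (2).
Aromatic residues here: none (0).
(Y belongs to both groups, but none appear in this sequence.) Total = 2 + 0 = 2.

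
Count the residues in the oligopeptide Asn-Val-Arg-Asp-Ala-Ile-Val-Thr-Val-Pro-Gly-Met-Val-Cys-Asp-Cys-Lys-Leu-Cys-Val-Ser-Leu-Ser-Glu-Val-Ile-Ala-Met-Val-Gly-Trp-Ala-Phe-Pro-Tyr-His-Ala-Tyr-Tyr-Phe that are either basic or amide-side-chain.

4

Basic: H, K, R. Amide-side-chain: N, Q.
Basic residues here: Arg3, Lys17, His36 (3).
Amide-side-chain residues here: Asn1 (1).
The two groups share no amino acid, so total = 3 + 1 = 4.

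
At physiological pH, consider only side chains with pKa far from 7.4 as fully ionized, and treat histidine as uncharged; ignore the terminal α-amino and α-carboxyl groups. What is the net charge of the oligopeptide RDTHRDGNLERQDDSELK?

At pH ~7.4 the Lys and Arg side chains are protonated (+1), the Asp and Glu side chains are deprotonated (−1), and with His taken as neutral all other side chains carry no charge.
Positive (K, R): R1, R5, R11, K18 → +4.
Negative (D, E): D2, D6, E10, D13, D14, E16 → −6.
Net charge = (+4) + (−6) = −2.

-2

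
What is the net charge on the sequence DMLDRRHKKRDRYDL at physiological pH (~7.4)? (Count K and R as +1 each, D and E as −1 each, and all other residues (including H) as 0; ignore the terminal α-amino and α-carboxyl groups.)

Positive (K, R): R5, R6, K8, K9, R10, R12 → +6.
Negative (D, E): D1, D4, D11, D14 → −4.
Net charge = (+6) + (−4) = +2.

+2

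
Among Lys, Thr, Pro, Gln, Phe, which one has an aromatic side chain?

Phe

The aromatic amino acids are Phe (F, benzyl), Trp (W, indole), and Tyr (Y, phenol).
Of the listed options, only Phe belongs to this group.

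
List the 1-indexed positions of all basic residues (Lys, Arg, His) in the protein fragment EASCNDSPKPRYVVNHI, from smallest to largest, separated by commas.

Matching residues: K9, R11, H16.

9, 11, 16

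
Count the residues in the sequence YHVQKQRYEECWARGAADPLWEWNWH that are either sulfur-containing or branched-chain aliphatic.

3

Sulfur-containing: C, M. Branched-chain aliphatic: I, L, V.
Sulfur-containing residues here: C11 (1).
Branched-chain aliphatic residues here: V3, L20 (2).
The two groups share no amino acid, so total = 1 + 2 = 3.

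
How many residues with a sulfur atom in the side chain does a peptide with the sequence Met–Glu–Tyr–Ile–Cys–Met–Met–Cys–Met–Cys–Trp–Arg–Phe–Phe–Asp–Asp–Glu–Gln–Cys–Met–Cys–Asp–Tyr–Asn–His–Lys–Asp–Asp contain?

10

Only Cys (C) and Met (M) have a sulfur atom in the side chain.
Matching residues: Met1, Cys5, Met6, Met7, Cys8, Met9, Cys10, Cys19, Met20, Cys21.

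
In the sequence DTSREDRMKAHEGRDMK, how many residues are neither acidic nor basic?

Acidic: D, E. Basic: K, R, H. All other residues are neither.
Matching residues: T2, S3, M8, A10, G13, M16.

6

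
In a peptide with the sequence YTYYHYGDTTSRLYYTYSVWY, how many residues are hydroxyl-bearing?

14

The –OH-bearing residues are Ser, Thr (aliphatic alcohols), and Tyr (phenol).
Matching residues: Y1, T2, Y3, Y4, Y6, T9, T10, S11, Y14, Y15, T16, Y17, S18, Y21.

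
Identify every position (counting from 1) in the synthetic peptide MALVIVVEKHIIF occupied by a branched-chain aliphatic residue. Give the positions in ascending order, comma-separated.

V, L, and I make up the branched-chain aliphatic group.
Matching residues: L3, V4, I5, V6, V7, I11, I12.

3, 4, 5, 6, 7, 11, 12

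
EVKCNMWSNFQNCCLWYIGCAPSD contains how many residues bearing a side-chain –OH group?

3

Serine (S), threonine (T), and tyrosine (Y) each carry a hydroxyl group on the side chain.
Matching residues: S8, Y17, S23.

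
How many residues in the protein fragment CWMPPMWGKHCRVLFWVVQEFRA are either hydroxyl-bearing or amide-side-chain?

Hydroxyl-bearing: S, T, Y. Amide-side-chain: N, Q.
Hydroxyl-bearing residues here: none (0).
Amide-side-chain residues here: Q19 (1).
The two groups share no amino acid, so total = 0 + 1 = 1.

1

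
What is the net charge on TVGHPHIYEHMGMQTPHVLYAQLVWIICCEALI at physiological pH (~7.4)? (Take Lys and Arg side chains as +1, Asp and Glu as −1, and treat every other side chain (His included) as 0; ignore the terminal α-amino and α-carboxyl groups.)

Positive (K, R): none → +0.
Negative (D, E): E9, E30 → −2.
Net charge = (+0) + (−2) = −2.

-2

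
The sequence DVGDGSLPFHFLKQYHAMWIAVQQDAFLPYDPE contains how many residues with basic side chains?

K, R, and H are the three residues with basic side chains (ε-amine, guanidinium, and imidazole respectively).
Matching residues: H10, K13, H16.

3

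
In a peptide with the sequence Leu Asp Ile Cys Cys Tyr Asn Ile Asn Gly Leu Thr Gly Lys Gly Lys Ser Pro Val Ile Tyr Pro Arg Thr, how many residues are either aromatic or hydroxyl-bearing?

Aromatic: F, W, Y. Hydroxyl-bearing: S, T, Y.
Aromatic residues here: Tyr6, Tyr21 (2).
Hydroxyl-bearing residues here: Tyr6, Thr12, Ser17, Tyr21, Thr24 (5).
Y is in both groups, so the 2 Y residues must not be double-counted.
Total = 2 + 5 − 2 = 5.

5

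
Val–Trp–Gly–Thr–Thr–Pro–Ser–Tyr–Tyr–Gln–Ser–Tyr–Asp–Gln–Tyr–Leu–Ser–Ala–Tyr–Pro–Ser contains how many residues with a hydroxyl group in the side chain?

11

S, T, and Y are the three residues with a side-chain hydroxyl.
Matching residues: Thr4, Thr5, Ser7, Tyr8, Tyr9, Ser11, Tyr12, Tyr15, Ser17, Tyr19, Ser21.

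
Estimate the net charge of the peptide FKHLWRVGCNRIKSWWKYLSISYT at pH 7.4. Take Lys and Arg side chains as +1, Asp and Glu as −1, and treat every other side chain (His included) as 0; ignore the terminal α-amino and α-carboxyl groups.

Positive (K, R): K2, R6, R11, K13, K17 → +5.
Negative (D, E): none → −0.
Net charge = (+5) + (−0) = +5.

+5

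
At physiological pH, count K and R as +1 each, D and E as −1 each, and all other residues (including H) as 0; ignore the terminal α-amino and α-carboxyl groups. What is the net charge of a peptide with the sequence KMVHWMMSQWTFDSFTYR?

Positive (K, R): K1, R18 → +2.
Negative (D, E): D13 → −1.
Net charge = (+2) + (−1) = +1.

+1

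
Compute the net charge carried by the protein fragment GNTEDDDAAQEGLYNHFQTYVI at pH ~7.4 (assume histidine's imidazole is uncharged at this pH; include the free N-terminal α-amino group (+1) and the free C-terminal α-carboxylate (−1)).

-5

At pH ~7.4 the Lys and Arg side chains are protonated (+1), the Asp and Glu side chains are deprotonated (−1), and with His taken as neutral all other side chains carry no charge.
Positive (K, R): none → +0.
Negative (D, E): E4, D5, D6, D7, E11 → −5.
The N-terminus (+1) and C-terminus (−1) cancel.
Net charge = (+0) + (−5) = −5.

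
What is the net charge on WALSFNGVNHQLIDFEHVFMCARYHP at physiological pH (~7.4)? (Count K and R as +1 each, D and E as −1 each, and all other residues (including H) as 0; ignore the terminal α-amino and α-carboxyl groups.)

Positive (K, R): R23 → +1.
Negative (D, E): D14, E16 → −2.
Net charge = (+1) + (−2) = −1.

-1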